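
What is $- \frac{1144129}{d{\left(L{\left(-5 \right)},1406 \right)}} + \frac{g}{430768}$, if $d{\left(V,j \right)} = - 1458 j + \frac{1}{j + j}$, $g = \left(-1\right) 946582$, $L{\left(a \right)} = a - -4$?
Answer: $- \frac{156562395473561}{95505470144200} \approx -1.6393$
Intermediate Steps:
$L{\left(a \right)} = 4 + a$ ($L{\left(a \right)} = a + 4 = 4 + a$)
$g = -946582$
$d{\left(V,j \right)} = \frac{1}{2 j} - 1458 j$ ($d{\left(V,j \right)} = - 1458 j + \frac{1}{2 j} = \frac{1}{2 j} - 1458 j$)
$- \frac{1144129}{d{\left(L{\left(-5 \right)},1406 \right)}} + \frac{g}{430768} = - \frac{1144129}{\frac{1}{2 \cdot 1406} - 2049948} - \frac{946582}{430768} = - \frac{1144129}{\frac{1}{2} \cdot \frac{1}{1406} - 2049948} - \frac{36407}{16568} = - \frac{1144129}{\frac{1}{2812} - 2049948} - \frac{36407}{16568} = - \frac{1144129}{- \frac{5764453775}{2812}} - \frac{36407}{16568} = \left(-1144129\right) \left(- \frac{2812}{5764453775}\right) - \frac{36407}{16568} = \frac{3217290748}{5764453775} - \frac{36407}{16568} = - \frac{156562395473561}{95505470144200}$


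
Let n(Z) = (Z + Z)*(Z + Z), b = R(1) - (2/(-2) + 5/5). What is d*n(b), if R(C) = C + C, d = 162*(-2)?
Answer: -5184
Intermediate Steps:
d = -324
R(C) = 2*C
b = 2 (b = 2*1 - (2/(-2) + 5/5) = 2 - (2*(-½) + 5*(⅕)) = 2 - (-1 + 1) = 2 - 1*0 = 2 + 0 = 2)
n(Z) = 4*Z² (n(Z) = (2*Z)*(2*Z) = 4*Z²)
d*n(b) = -1296*2² = -1296*4 = -324*16 = -5184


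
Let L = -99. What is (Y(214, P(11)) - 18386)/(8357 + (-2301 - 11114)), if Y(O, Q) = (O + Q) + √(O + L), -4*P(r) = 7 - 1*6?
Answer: 72689/20232 - √115/5058 ≈ 3.5907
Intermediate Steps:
P(r) = -¼ (P(r) = -(7 - 1*6)/4 = -(7 - 6)/4 = -¼*1 = -¼)
Y(O, Q) = O + Q + √(-99 + O) (Y(O, Q) = (O + Q) + √(O - 99) = (O + Q) + √(-99 + O) = O + Q + √(-99 + O))
(Y(214, P(11)) - 18386)/(8357 + (-2301 - 11114)) = ((214 - ¼ + √(-99 + 214)) - 18386)/(8357 + (-2301 - 11114)) = ((214 - ¼ + √115) - 18386)/(8357 - 13415) = ((855/4 + √115) - 18386)/(-5058) = (-72689/4 + √115)*(-1/5058) = 72689/20232 - √115/5058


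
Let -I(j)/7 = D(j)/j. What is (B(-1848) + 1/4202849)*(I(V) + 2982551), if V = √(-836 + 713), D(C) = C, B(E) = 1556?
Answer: 19504743300566480/4202849 ≈ 4.6408e+9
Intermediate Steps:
V = I*√123 (V = √(-123) = I*√123 ≈ 11.091*I)
I(j) = -7 (I(j) = -7*j/j = -7*1 = -7)
(B(-1848) + 1/4202849)*(I(V) + 2982551) = (1556 + 1/4202849)*(-7 + 2982551) = (1556 + 1/4202849)*2982544 = (6539633045/4202849)*2982544 = 19504743300566480/4202849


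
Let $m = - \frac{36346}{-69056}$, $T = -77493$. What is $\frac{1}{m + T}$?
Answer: $- \frac{34528}{2675660131} \approx -1.2904 \cdot 10^{-5}$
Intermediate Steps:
$m = \frac{18173}{34528}$ ($m = \left(-36346\right) \left(- \frac{1}{69056}\right) = \frac{18173}{34528} \approx 0.52633$)
$\frac{1}{m + T} = \frac{1}{\frac{18173}{34528} - 77493} = \frac{1}{- \frac{2675660131}{34528}} = - \frac{34528}{2675660131}$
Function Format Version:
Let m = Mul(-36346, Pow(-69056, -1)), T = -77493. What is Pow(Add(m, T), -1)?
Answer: Rational(-34528, 2675660131) ≈ -1.2904e-5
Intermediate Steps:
m = Rational(18173, 34528) (m = Mul(-36346, Rational(-1, 69056)) = Rational(18173, 34528) ≈ 0.52633)
Pow(Add(m, T), -1) = Pow(Add(Rational(18173, 34528), -77493), -1) = Pow(Rational(-2675660131, 34528), -1) = Rational(-34528, 2675660131)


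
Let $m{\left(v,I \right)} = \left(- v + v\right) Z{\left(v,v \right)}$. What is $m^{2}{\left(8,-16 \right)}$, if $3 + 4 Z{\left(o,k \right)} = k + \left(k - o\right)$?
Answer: $0$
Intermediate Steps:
$Z{\left(o,k \right)} = - \frac{3}{4} + \frac{k}{2} - \frac{o}{4}$ ($Z{\left(o,k \right)} = - \frac{3}{4} + \frac{k + \left(k - o\right)}{4} = - \frac{3}{4} + \frac{- o + 2 k}{4} = - \frac{3}{4} + \left(\frac{k}{2} - \frac{o}{4}\right) = - \frac{3}{4} + \frac{k}{2} - \frac{o}{4}$)
$m{\left(v,I \right)} = 0$ ($m{\left(v,I \right)} = \left(- v + v\right) \left(- \frac{3}{4} + \frac{v}{2} - \frac{v}{4}\right) = 0 \left(- \frac{3}{4} + \frac{v}{4}\right) = 0$)
$m^{2}{\left(8,-16 \right)} = 0^{2} = 0$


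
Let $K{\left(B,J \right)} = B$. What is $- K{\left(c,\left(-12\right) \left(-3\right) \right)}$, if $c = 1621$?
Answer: $-1621$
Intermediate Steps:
$- K{\left(c,\left(-12\right) \left(-3\right) \right)} = \left(-1\right) 1621 = -1621$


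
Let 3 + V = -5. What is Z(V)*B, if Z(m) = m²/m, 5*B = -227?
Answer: 1816/5 ≈ 363.20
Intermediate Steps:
B = -227/5 (B = (⅕)*(-227) = -227/5 ≈ -45.400)
V = -8 (V = -3 - 5 = -8)
Z(m) = m
Z(V)*B = -8*(-227/5) = 1816/5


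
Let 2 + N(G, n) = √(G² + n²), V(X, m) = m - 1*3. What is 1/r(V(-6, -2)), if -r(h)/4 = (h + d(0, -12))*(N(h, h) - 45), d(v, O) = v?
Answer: -47/43180 - √2/8636 ≈ -0.0012522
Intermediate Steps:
V(X, m) = -3 + m (V(X, m) = m - 3 = -3 + m)
N(G, n) = -2 + √(G² + n²)
r(h) = -4*h*(-47 + √2*√(h²)) (r(h) = -4*(h + 0)*((-2 + √(h² + h²)) - 45) = -4*h*((-2 + √(2*h²)) - 45) = -4*h*((-2 + √2*√(h²)) - 45) = -4*h*(-47 + √2*√(h²)))
1/r(V(-6, -2)) = 1/(4*(-3 - 2)*(47 - √2*√((-3 - 2)²))) = 1/(4*(-5)*(47 - √2*√((-5)²))) = 1/(4*(-5)*(47 - √2*√25)) = 1/(4*(-5)*(47 - 1*√2*5)) = 1/(4*(-5)*(47 - 5*√2)) = 1/(-940 + 100*√2)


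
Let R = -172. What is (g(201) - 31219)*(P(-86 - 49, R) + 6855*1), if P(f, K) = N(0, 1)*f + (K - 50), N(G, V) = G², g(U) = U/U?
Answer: -207068994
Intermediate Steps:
g(U) = 1
P(f, K) = -50 + K (P(f, K) = 0²*f + (K - 50) = 0*f + (-50 + K) = 0 + (-50 + K) = -50 + K)
(g(201) - 31219)*(P(-86 - 49, R) + 6855*1) = (1 - 31219)*((-50 - 172) + 6855*1) = -31218*(-222 + 6855) = -31218*6633 = -207068994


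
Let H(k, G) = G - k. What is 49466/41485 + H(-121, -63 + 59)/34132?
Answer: 1693227257/1415966020 ≈ 1.1958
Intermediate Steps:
49466/41485 + H(-121, -63 + 59)/34132 = 49466/41485 + ((-63 + 59) - 1*(-121))/34132 = 49466*(1/41485) + (-4 + 121)*(1/34132) = 49466/41485 + 117*(1/34132) = 49466/41485 + 117/34132 = 1693227257/1415966020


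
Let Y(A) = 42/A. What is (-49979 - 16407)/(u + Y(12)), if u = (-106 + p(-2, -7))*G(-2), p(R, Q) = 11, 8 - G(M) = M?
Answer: 132772/1893 ≈ 70.138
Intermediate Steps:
G(M) = 8 - M
u = -950 (u = (-106 + 11)*(8 - 1*(-2)) = -95*(8 + 2) = -95*10 = -950)
(-49979 - 16407)/(u + Y(12)) = (-49979 - 16407)/(-950 + 42/12) = -66386/(-950 + 42*(1/12)) = -66386/(-950 + 7/2) = -66386/(-1893/2) = -66386*(-2/1893) = 132772/1893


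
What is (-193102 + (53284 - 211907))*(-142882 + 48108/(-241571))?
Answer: 1103655358466750/21961 ≈ 5.0255e+10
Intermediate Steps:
(-193102 + (53284 - 211907))*(-142882 + 48108/(-241571)) = (-193102 - 158623)*(-142882 + 48108*(-1/241571)) = -351725*(-142882 - 48108/241571) = -351725*(-34516195730/241571) = 1103655358466750/21961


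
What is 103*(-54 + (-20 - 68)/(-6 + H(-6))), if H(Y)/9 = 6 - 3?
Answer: -125866/21 ≈ -5993.6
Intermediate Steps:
H(Y) = 27 (H(Y) = 9*(6 - 3) = 9*3 = 27)
103*(-54 + (-20 - 68)/(-6 + H(-6))) = 103*(-54 + (-20 - 68)/(-6 + 27)) = 103*(-54 - 88/21) = 103*(-1222/21) = -125866/21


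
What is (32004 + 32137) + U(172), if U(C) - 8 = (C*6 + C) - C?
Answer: 65181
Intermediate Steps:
U(C) = 8 + 6*C (U(C) = 8 + ((C*6 + C) - C) = 8 + ((6*C + C) - C) = 8 + (7*C - C) = 8 + 6*C)
(32004 + 32137) + U(172) = (32004 + 32137) + (8 + 6*172) = 64141 + (8 + 1032) = 64141 + 1040 = 65181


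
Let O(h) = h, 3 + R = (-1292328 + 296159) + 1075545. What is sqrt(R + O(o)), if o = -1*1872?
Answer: sqrt(77501) ≈ 278.39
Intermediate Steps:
o = -1872
R = 79373 (R = -3 + ((-1292328 + 296159) + 1075545) = -3 + (-996169 + 1075545) = -3 + 79376 = 79373)
sqrt(R + O(o)) = sqrt(79373 - 1872) = sqrt(77501)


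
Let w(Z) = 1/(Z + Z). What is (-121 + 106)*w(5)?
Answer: -3/2 ≈ -1.5000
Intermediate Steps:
w(Z) = 1/(2*Z)
(-121 + 106)*w(5) = (-121 + 106)*((½)/5) = -15/(2*5) = -15*⅒ = -3/2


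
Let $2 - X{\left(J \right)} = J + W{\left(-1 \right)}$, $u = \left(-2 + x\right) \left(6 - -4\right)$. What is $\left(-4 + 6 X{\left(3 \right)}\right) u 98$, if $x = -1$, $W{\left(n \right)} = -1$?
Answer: $11760$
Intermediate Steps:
$u = -30$ ($u = \left(-2 - 1\right) \left(6 - -4\right) = - 3 \left(6 + 4\right) = \left(-3\right) 10 = -30$)
$X{\left(J \right)} = 3 - J$ ($X{\left(J \right)} = 2 - \left(J - 1\right) = 2 - \left(-1 + J\right) = 3 - J$)
$\left(-4 + 6 X{\left(3 \right)}\right) u 98 = \left(-4 + 6 \left(3 - 3\right)\right) \left(-30\right) 98 = \left(-4 + 6 \cdot 0\right) \left(-30\right) 98 = \left(-4 + 0\right) \left(-30\right) 98 = \left(-4\right) \left(-30\right) 98 = 120 \cdot 98 = 11760$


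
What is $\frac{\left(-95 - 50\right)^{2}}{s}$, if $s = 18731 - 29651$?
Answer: $- \frac{4205}{2184} \approx -1.9254$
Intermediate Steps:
$s = -10920$ ($s = 18731 - 29651 = -10920$)
$\frac{\left(-95 - 50\right)^{2}}{s} = \frac{\left(-95 - 50\right)^{2}}{-10920} = \left(-95 - 50\right)^{2} \left(- \frac{1}{10920}\right) = \left(-145\right)^{2} \left(- \frac{1}{10920}\right) = 21025 \left(- \frac{1}{10920}\right) = - \frac{4205}{2184}$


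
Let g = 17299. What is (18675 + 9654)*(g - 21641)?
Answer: -123004518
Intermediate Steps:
(18675 + 9654)*(g - 21641) = (18675 + 9654)*(17299 - 21641) = 28329*(-4342) = -123004518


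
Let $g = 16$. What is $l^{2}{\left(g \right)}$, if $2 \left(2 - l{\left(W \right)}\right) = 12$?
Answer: $16$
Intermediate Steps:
$l{\left(W \right)} = -4$ ($l{\left(W \right)} = 2 - 6 = -4$)
$l^{2}{\left(g \right)} = \left(-4\right)^{2} = 16$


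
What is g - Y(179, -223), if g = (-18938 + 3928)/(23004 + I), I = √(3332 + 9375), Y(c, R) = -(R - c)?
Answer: -2697115902/6698371 + 190*√12707/6698371 ≈ -402.65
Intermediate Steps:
Y(c, R) = c - R
I = √12707 ≈ 112.73
g = -15010/(23004 + √12707) (g = (-18938 + 3928)/(23004 + √12707) = -15010/(23004 + √12707) ≈ -0.64931)
g - Y(179, -223) = (-4370760/6698371 + 190*√12707/6698371) - (179 - 1*(-223)) = (-4370760/6698371 + 190*√12707/6698371) - (179 + 223) = (-4370760/6698371 + 190*√12707/6698371) - 1*402 = (-4370760/6698371 + 190*√12707/6698371) - 402 = -2697115902/6698371 + 190*√12707/6698371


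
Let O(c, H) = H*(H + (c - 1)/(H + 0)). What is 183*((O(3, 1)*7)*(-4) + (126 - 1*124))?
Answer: -15006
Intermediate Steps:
O(c, H) = H*(H + (-1 + c)/H)
183*((O(3, 1)*7)*(-4) + (126 - 1*124)) = 183*(((-1 + 3 + 1²)*7)*(-4) + (126 - 1*124)) = 183*(((-1 + 3 + 1)*7)*(-4) + (126 - 124)) = 183*((3*7)*(-4) + 2) = 183*(21*(-4) + 2) = 183*(-84 + 2) = 183*(-82) = -15006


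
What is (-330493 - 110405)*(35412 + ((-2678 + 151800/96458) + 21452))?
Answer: -1152248341779612/48229 ≈ -2.3891e+10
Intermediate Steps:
(-330493 - 110405)*(35412 + ((-2678 + 151800/96458) + 21452)) = -440898*(35412 + ((-2678 + 151800*(1/96458)) + 21452)) = -440898*(35412 + ((-2678 + 75900/48229) + 21452)) = -440898*(35412 + (-129081362/48229 + 21452)) = -440898*(35412 + 905527146/48229) = -440898*2613412494/48229 = -1152248341779612/48229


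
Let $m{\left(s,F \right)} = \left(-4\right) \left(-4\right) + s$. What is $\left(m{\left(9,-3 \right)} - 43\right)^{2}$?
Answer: $324$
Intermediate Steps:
$m{\left(s,F \right)} = 16 + s$
$\left(m{\left(9,-3 \right)} - 43\right)^{2} = \left(\left(16 + 9\right) - 43\right)^{2} = \left(25 - 43\right)^{2} = \left(-18\right)^{2} = 324$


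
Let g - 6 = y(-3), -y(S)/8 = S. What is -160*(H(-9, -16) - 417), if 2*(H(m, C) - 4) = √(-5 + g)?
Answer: 65680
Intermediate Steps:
y(S) = -8*S
g = 30 (g = 6 - 8*(-3) = 6 + 24 = 30)
H(m, C) = 13/2 (H(m, C) = 4 + √(-5 + 30)/2 = 4 + √25/2 = 4 + (½)*5 = 4 + 5/2 = 13/2)
-160*(H(-9, -16) - 417) = -160*(13/2 - 417) = -160*(-821/2) = 65680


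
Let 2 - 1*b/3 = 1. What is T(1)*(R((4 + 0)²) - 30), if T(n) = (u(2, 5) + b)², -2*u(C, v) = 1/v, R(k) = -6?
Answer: -7569/25 ≈ -302.76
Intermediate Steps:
b = 3 (b = 6 - 3*1 = 6 - 3 = 3)
u(C, v) = -1/(2*v)
T(n) = 841/100 (T(n) = (-½/5 + 3)² = (-½*⅕ + 3)² = (-⅒ + 3)² = (29/10)² = 841/100)
T(1)*(R((4 + 0)²) - 30) = 841*(-6 - 30)/100 = (841/100)*(-36) = -7569/25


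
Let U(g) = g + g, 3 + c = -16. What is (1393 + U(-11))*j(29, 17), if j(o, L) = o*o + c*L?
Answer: 710178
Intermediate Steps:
c = -19 (c = -3 - 16 = -19)
j(o, L) = o² - 19*L (j(o, L) = o*o - 19*L = o² - 19*L)
U(g) = 2*g
(1393 + U(-11))*j(29, 17) = (1393 + 2*(-11))*(29² - 19*17) = (1393 - 22)*(841 - 323) = 1371*518 = 710178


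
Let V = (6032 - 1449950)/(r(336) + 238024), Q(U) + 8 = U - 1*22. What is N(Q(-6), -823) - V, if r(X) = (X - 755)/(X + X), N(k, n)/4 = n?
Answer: -525590713132/159951709 ≈ -3285.9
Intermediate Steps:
Q(U) = -30 + U (Q(U) = -8 + (U - 1*22) = -8 + (U - 22) = -8 + (-22 + U) = -30 + U)
N(k, n) = 4*n
r(X) = (-755 + X)/(2*X) (r(X) = (-755 + X)/((2*X)) = (-755 + X)*(1/(2*X)) = (-755 + X)/(2*X))
V = -970312896/159951709 (V = (6032 - 1449950)/((1/2)*(-755 + 336)/336 + 238024) = -1443918/((1/2)*(1/336)*(-419) + 238024) = -1443918/(-419/672 + 238024) = -1443918/159951709/672 = -1443918*672/159951709 = -970312896/159951709 ≈ -6.0663)
N(Q(-6), -823) - V = 4*(-823) - 1*(-970312896/159951709) = -3292 + 970312896/159951709 = -525590713132/159951709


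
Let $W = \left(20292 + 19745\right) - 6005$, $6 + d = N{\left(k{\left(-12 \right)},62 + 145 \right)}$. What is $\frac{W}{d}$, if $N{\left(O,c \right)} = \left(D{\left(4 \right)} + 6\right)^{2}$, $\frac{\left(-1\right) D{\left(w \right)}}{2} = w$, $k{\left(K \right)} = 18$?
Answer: $-17016$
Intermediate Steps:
$D{\left(w \right)} = - 2 w$
$N{\left(O,c \right)} = 4$ ($N{\left(O,c \right)} = \left(\left(-2\right) 4 + 6\right)^{2} = \left(-8 + 6\right)^{2} = \left(-2\right)^{2} = 4$)
$d = -2$ ($d = -6 + 4 = -2$)
$W = 34032$ ($W = 40037 - 6005 = 34032$)
$\frac{W}{d} = \frac{34032}{-2} = 34032 \left(- \frac{1}{2}\right) = -17016$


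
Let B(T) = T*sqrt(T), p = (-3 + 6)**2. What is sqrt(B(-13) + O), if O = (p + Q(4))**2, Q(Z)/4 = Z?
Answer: sqrt(625 - 13*I*sqrt(13)) ≈ 25.018 - 0.93679*I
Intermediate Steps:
p = 9 (p = 3**2 = 9)
B(T) = T**(3/2)
Q(Z) = 4*Z
O = 625 (O = (9 + 4*4)**2 = (9 + 16)**2 = 25**2 = 625)
sqrt(B(-13) + O) = sqrt((-13)**(3/2) + 625) = sqrt(-13*I*sqrt(13) + 625) = sqrt(625 - 13*I*sqrt(13))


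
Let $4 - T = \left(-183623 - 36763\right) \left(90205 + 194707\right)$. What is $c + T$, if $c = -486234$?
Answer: $62790129802$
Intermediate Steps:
$T = 62790616036$ ($T = 4 - \left(-183623 - 36763\right) \left(90205 + 194707\right) = 4 - \left(-220386\right) 284912 = 4 - -62790616032 = 4 + 62790616032 = 62790616036$)
$c + T = -486234 + 62790616036 = 62790129802$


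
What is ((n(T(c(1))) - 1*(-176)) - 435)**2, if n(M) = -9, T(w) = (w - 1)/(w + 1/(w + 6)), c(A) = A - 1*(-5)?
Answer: 71824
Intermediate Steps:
c(A) = 5 + A (c(A) = A + 5 = 5 + A)
T(w) = (-1 + w)/(w + 1/(6 + w))
((n(T(c(1))) - 1*(-176)) - 435)**2 = ((-9 - 1*(-176)) - 435)**2 = ((-9 + 176) - 435)**2 = (167 - 435)**2 = (-268)**2 = 71824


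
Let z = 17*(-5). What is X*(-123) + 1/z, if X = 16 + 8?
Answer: -250921/85 ≈ -2952.0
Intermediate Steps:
z = -85
X = 24
X*(-123) + 1/z = 24*(-123) + 1/(-85) = -2952 - 1/85 = -250921/85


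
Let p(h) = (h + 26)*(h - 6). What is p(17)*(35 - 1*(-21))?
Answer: 26488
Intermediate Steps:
p(h) = (-6 + h)*(26 + h) (p(h) = (26 + h)*(-6 + h) = (-6 + h)*(26 + h))
p(17)*(35 - 1*(-21)) = (-156 + 17² + 20*17)*(35 - 1*(-21)) = (-156 + 289 + 340)*(35 + 21) = 473*56 = 26488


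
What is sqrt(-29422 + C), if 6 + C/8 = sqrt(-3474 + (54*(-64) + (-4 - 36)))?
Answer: sqrt(-29470 + 8*I*sqrt(6970)) ≈ 1.945 + 171.68*I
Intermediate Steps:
C = -48 + 8*I*sqrt(6970) (C = -48 + 8*sqrt(-3474 + (54*(-64) + (-4 - 36))) = -48 + 8*sqrt(-3474 + (-3456 - 40)) = -48 + 8*sqrt(-3474 - 3496) = -48 + 8*sqrt(-6970) = -48 + 8*(I*sqrt(6970)) = -48 + 8*I*sqrt(6970) ≈ -48.0 + 667.89*I)
sqrt(-29422 + C) = sqrt(-29422 + (-48 + 8*I*sqrt(6970))) = sqrt(-29470 + 8*I*sqrt(6970))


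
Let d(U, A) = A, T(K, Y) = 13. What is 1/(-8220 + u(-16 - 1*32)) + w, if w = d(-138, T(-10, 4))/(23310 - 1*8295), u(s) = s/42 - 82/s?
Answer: 47473/63795963 ≈ 0.00074414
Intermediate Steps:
u(s) = -82/s + s/42 (u(s) = s*(1/42) - 82/s = s/42 - 82/s = -82/s + s/42)
w = 1/1155 (w = 13/(23310 - 1*8295) = 13/(23310 - 8295) = 13/15015 = 13*(1/15015) = 1/1155 ≈ 0.00086580)
1/(-8220 + u(-16 - 1*32)) + w = 1/(-8220 + (-82/(-16 - 1*32) + (-16 - 1*32)/42)) + 1/1155 = 1/(-8220 + (-82/(-16 - 32) + (-16 - 32)/42)) + 1/1155 = 1/(-8220 + (-82/(-48) + (1/42)*(-48))) + 1/1155 = 1/(-8220 + (-82*(-1/48) - 8/7)) + 1/1155 = 1/(-8220 + (41/24 - 8/7)) + 1/1155 = 1/(-8220 + 95/168) + 1/1155 = 1/(-1380865/168) + 1/1155 = -168/1380865 + 1/1155 = 47473/63795963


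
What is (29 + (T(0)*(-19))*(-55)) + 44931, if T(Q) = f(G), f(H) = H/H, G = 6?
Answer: 46005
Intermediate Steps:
f(H) = 1
T(Q) = 1
(29 + (T(0)*(-19))*(-55)) + 44931 = (29 + (1*(-19))*(-55)) + 44931 = (29 - 19*(-55)) + 44931 = (29 + 1045) + 44931 = 1074 + 44931 = 46005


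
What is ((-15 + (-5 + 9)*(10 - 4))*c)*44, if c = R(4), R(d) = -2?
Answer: -792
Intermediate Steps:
c = -2
((-15 + (-5 + 9)*(10 - 4))*c)*44 = ((-15 + (-5 + 9)*(10 - 4))*(-2))*44 = ((-15 + 4*6)*(-2))*44 = ((-15 + 24)*(-2))*44 = (9*(-2))*44 = -18*44 = -792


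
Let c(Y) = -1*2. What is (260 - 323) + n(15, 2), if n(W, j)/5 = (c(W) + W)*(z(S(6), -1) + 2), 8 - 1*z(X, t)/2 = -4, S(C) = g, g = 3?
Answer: 1627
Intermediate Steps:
S(C) = 3
z(X, t) = 24 (z(X, t) = 16 - 2*(-4) = 16 + 8 = 24)
c(Y) = -2
n(W, j) = -260 + 130*W (n(W, j) = 5*((-2 + W)*(24 + 2)) = 5*((-2 + W)*26) = 5*(-52 + 26*W) = -260 + 130*W)
(260 - 323) + n(15, 2) = (260 - 323) + (-260 + 130*15) = -63 + (-260 + 1950) = -63 + 1690 = 1627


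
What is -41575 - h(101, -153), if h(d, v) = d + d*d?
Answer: -51877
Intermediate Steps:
h(d, v) = d + d²
-41575 - h(101, -153) = -41575 - 101*(1 + 101) = -41575 - 101*102 = -41575 - 1*10302 = -41575 - 10302 = -51877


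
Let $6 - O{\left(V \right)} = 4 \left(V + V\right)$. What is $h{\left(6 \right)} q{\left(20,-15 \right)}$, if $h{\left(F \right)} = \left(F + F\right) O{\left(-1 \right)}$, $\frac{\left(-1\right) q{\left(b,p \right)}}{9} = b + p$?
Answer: $-7560$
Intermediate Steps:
$O{\left(V \right)} = 6 - 8 V$ ($O{\left(V \right)} = 6 - 4 \left(V + V\right) = 6 - 4 \cdot 2 V = 6 - 8 V$)
$q{\left(b,p \right)} = - 9 b - 9 p$ ($q{\left(b,p \right)} = - 9 \left(b + p\right) = - 9 b - 9 p$)
$h{\left(F \right)} = 28 F$ ($h{\left(F \right)} = \left(F + F\right) \left(6 - -8\right) = 2 F \left(6 + 8\right) = 2 F 14 = 28 F$)
$h{\left(6 \right)} q{\left(20,-15 \right)} = 28 \cdot 6 \left(\left(-9\right) 20 - -135\right) = 168 \left(-180 + 135\right) = 168 \left(-45\right) = -7560$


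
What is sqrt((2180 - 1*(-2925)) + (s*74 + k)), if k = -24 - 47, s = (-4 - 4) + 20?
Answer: 3*sqrt(658) ≈ 76.955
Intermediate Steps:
s = 12 (s = -8 + 20 = 12)
k = -71
sqrt((2180 - 1*(-2925)) + (s*74 + k)) = sqrt((2180 - 1*(-2925)) + (12*74 - 71)) = sqrt((2180 + 2925) + (888 - 71)) = sqrt(5105 + 817) = sqrt(5922) = 3*sqrt(658)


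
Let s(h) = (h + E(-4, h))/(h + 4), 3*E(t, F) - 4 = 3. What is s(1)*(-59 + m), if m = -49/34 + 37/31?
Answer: -62447/1581 ≈ -39.498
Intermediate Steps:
E(t, F) = 7/3 (E(t, F) = 4/3 + (⅓)*3 = 4/3 + 1 = 7/3)
s(h) = (7/3 + h)/(4 + h) (s(h) = (h + 7/3)/(h + 4) = (7/3 + h)/(4 + h))
m = -261/1054 (m = -49*1/34 + 37*(1/31) = -49/34 + 37/31 = -261/1054 ≈ -0.24763)
s(1)*(-59 + m) = ((7/3 + 1)/(4 + 1))*(-59 - 261/1054) = ((10/3)/5)*(-62447/1054) = ((⅕)*(10/3))*(-62447/1054) = (⅔)*(-62447/1054) = -62447/1581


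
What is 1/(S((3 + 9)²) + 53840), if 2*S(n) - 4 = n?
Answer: 1/53914 ≈ 1.8548e-5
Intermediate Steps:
S(n) = 2 + n/2
1/(S((3 + 9)²) + 53840) = 1/((2 + (3 + 9)²/2) + 53840) = 1/((2 + (½)*12²) + 53840) = 1/((2 + (½)*144) + 53840) = 1/((2 + 72) + 53840) = 1/(74 + 53840) = 1/53914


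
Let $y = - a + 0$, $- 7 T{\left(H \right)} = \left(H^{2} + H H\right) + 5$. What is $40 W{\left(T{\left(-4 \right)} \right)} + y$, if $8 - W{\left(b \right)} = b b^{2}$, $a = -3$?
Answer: $\frac{2136909}{343} \approx 6230.1$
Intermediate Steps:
$T{\left(H \right)} = - \frac{5}{7} - \frac{2 H^{2}}{7}$ ($T{\left(H \right)} = - \frac{\left(H^{2} + H H\right) + 5}{7} = - \frac{\left(H^{2} + H^{2}\right) + 5}{7} = - \frac{2 H^{2} + 5}{7} = - \frac{5 + 2 H^{2}}{7} = - \frac{5}{7} - \frac{2 H^{2}}{7}$)
$W{\left(b \right)} = 8 - b^{3}$ ($W{\left(b \right)} = 8 - b b^{2} = 8 - b^{3}$)
$y = 3$ ($y = \left(-1\right) \left(-3\right) + 0 = 3 + 0 = 3$)
$40 W{\left(T{\left(-4 \right)} \right)} + y = 40 \left(8 - \left(- \frac{5}{7} - \frac{2 \left(-4\right)^{2}}{7}\right)^{3}\right) + 3 = 40 \left(8 - \left(- \frac{5}{7} - \frac{32}{7}\right)^{3}\right) + 3 = 40 \left(8 - \left(- \frac{37}{7}\right)^{3}\right) + 3 = 40 \left(8 - - \frac{50653}{343}\right) + 3 = 40 \left(8 + \frac{50653}{343}\right) + 3 = 40 \cdot \frac{53397}{343} + 3 = \frac{2135880}{343} + 3 = \frac{2136909}{343}$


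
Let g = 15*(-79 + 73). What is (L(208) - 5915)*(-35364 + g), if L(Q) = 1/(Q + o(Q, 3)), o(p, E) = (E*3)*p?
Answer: 218098808673/1040 ≈ 2.0971e+8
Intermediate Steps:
o(p, E) = 3*E*p (o(p, E) = (3*E)*p = 3*E*p)
L(Q) = 1/(10*Q) (L(Q) = 1/(Q + 3*3*Q) = 1/(Q + 9*Q) = 1/(10*Q))
g = -90 (g = 15*(-6) = -90)
(L(208) - 5915)*(-35364 + g) = ((⅒)/208 - 5915)*(-35364 - 90) = ((⅒)*(1/208) - 5915)*(-35454) = (1/2080 - 5915)*(-35454) = -12303199/2080*(-35454) = 218098808673/1040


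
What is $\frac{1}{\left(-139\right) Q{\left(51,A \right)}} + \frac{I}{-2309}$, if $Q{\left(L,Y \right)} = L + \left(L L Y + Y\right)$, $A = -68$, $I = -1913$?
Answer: $\frac{47034962004}{56771417635} \approx 0.8285$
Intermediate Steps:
$Q{\left(L,Y \right)} = L + Y + Y L^{2}$ ($Q{\left(L,Y \right)} = L + \left(L^{2} Y + Y\right) = L + \left(Y L^{2} + Y\right) = L + \left(Y + Y L^{2}\right) = L + Y + Y L^{2}$)
$\frac{1}{\left(-139\right) Q{\left(51,A \right)}} + \frac{I}{-2309} = \frac{1}{\left(-139\right) \left(51 - 68 - 68 \cdot 51^{2}\right)} - \frac{1913}{-2309} = - \frac{1}{139 \left(51 - 68 - 176868\right)} - - \frac{1913}{2309} = - \frac{1}{139 \left(51 - 68 - 176868\right)} + \frac{1913}{2309} = - \frac{1}{139 \left(-176885\right)} + \frac{1913}{2309} = \left(- \frac{1}{139}\right) \left(- \frac{1}{176885}\right) + \frac{1913}{2309} = \frac{1}{24587015} + \frac{1913}{2309} = \frac{47034962004}{56771417635}$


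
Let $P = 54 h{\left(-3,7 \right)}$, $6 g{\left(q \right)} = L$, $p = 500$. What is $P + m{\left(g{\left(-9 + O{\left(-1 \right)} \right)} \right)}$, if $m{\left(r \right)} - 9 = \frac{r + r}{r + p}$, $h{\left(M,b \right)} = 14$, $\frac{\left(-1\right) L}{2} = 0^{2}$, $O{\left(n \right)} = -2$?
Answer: $765$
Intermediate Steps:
$L = 0$ ($L = - 2 \cdot 0^{2} = \left(-2\right) 0 = 0$)
$g{\left(q \right)} = 0$ ($g{\left(q \right)} = \frac{1}{6} \cdot 0 = 0$)
$m{\left(r \right)} = 9 + \frac{2 r}{500 + r}$ ($m{\left(r \right)} = 9 + \frac{r + r}{r + 500} = 9 + \frac{2 r}{500 + r}$)
$P = 756$ ($P = 54 \cdot 14 = 756$)
$P + m{\left(g{\left(-9 + O{\left(-1 \right)} \right)} \right)} = 756 + \frac{4500 + 11 \cdot 0}{500 + 0} = 756 + \frac{4500 + 0}{500} = 756 + \frac{1}{500} \cdot 4500 = 756 + 9 = 765$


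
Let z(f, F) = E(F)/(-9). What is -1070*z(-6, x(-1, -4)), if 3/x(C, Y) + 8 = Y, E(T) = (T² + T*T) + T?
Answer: -535/36 ≈ -14.861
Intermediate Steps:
E(T) = T + 2*T² (E(T) = (T² + T²) + T = 2*T² + T = T + 2*T²)
x(C, Y) = 3/(-8 + Y)
z(f, F) = -F*(1 + 2*F)/9 (z(f, F) = (F*(1 + 2*F))/(-9) = (F*(1 + 2*F))*(-⅑) = -F*(1 + 2*F)/9)
-1070*z(-6, x(-1, -4)) = -(-1070)*3/(-8 - 4)*(1 + 2*(3/(-8 - 4)))/9 = -(-1070)*3/(-12)*(1 + 2*(3/(-12)))/9 = -(-1070)*3*(-1/12)*(1 + 2*(3*(-1/12)))/9 = -(-1070)*(-1)*(1 + 2*(-¼))/(9*4) = -(-1070)*(-1)*(1 - ½)/(9*4) = -(-1070)*(-1)/(9*4*2) = -1070*1/72 = -535/36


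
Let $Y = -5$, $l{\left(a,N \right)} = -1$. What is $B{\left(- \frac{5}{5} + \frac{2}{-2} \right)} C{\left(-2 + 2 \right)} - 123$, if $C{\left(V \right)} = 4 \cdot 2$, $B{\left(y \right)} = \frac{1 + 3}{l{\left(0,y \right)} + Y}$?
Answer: $- \frac{385}{3} \approx -128.33$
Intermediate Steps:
$B{\left(y \right)} = - \frac{2}{3}$ ($B{\left(y \right)} = \frac{1 + 3}{-1 - 5} = \frac{4}{-6} = 4 \left(- \frac{1}{6}\right) = - \frac{2}{3}$)
$C{\left(V \right)} = 8$
$B{\left(- \frac{5}{5} + \frac{2}{-2} \right)} C{\left(-2 + 2 \right)} - 123 = \left(- \frac{2}{3}\right) 8 - 123 = - \frac{16}{3} - 123 = - \frac{385}{3}$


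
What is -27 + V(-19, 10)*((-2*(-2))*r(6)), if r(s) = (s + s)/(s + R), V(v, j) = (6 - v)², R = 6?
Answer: 2473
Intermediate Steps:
r(s) = 2*s/(6 + s) (r(s) = (s + s)/(s + 6) = (2*s)/(6 + s) = 2*s/(6 + s))
-27 + V(-19, 10)*((-2*(-2))*r(6)) = -27 + (-6 - 19)²*((-2*(-2))*(2*6/(6 + 6))) = -27 + (-25)²*(4*(2*6/12)) = -27 + 625*(4*(2*6*(1/12))) = -27 + 625*(4*1) = -27 + 625*4 = -27 + 2500 = 2473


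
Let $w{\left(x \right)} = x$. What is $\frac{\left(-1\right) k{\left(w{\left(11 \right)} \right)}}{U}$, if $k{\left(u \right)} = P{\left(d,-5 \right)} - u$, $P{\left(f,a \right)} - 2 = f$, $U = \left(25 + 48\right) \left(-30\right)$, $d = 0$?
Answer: $- \frac{3}{730} \approx -0.0041096$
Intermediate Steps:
$U = -2190$ ($U = 73 \left(-30\right) = -2190$)
$P{\left(f,a \right)} = 2 + f$
$k{\left(u \right)} = 2 - u$ ($k{\left(u \right)} = \left(2 + 0\right) - u = 2 - u$)
$\frac{\left(-1\right) k{\left(w{\left(11 \right)} \right)}}{U} = \frac{\left(-1\right) \left(2 - 11\right)}{-2190} = - (2 - 11) \left(- \frac{1}{2190}\right) = \left(-1\right) \left(-9\right) \left(- \frac{1}{2190}\right) = 9 \left(- \frac{1}{2190}\right) = - \frac{3}{730}$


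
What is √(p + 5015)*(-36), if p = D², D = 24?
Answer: -36*√5591 ≈ -2691.8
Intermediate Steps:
p = 576 (p = 24² = 576)
√(p + 5015)*(-36) = √(576 + 5015)*(-36) = √5591*(-36) = -36*√5591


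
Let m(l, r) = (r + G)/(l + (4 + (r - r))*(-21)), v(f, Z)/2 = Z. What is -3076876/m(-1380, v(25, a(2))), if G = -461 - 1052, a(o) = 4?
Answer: -4504546464/1505 ≈ -2.9931e+6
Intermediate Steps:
v(f, Z) = 2*Z
G = -1513
m(l, r) = (-1513 + r)/(-84 + l) (m(l, r) = (r - 1513)/(l + (4 + (r - r))*(-21)) = (-1513 + r)/(l + (4 + 0)*(-21)) = (-1513 + r)/(l + 4*(-21)) = (-1513 + r)/(l - 84) = (-1513 + r)/(-84 + l))
-3076876/m(-1380, v(25, a(2))) = -3076876*(-84 - 1380)/(-1513 + 2*4) = -3076876*(-1464/(-1513 + 8)) = -3076876/((-1/1464*(-1505))) = -3076876/1505/1464 = -3076876*1464/1505 = -4504546464/1505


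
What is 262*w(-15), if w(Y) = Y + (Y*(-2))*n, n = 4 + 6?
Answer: 74670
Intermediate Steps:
n = 10
w(Y) = -19*Y (w(Y) = Y + (Y*(-2))*10 = Y - 2*Y*10 = Y - 20*Y = -19*Y)
262*w(-15) = 262*(-19*(-15)) = 262*285 = 74670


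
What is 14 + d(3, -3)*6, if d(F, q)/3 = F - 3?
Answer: 14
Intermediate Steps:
d(F, q) = -9 + 3*F (d(F, q) = 3*(F - 3) = 3*(-3 + F) = -9 + 3*F)
14 + d(3, -3)*6 = 14 + (-9 + 3*3)*6 = 14 + (-9 + 9)*6 = 14 + 0*6 = 14 + 0 = 14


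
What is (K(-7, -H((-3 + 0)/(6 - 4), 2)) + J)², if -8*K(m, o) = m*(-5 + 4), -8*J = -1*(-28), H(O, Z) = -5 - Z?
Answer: 1225/64 ≈ 19.141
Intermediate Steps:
J = -7/2 (J = -(-1)*(-28)/8 = -⅛*28 = -7/2 ≈ -3.5000)
K(m, o) = m/8 (K(m, o) = -m*(-5 + 4)/8 = -m*(-1)/8 = -(-1)*m/8 = m/8)
(K(-7, -H((-3 + 0)/(6 - 4), 2)) + J)² = ((⅛)*(-7) - 7/2)² = (-7/8 - 7/2)² = (-35/8)² = 1225/64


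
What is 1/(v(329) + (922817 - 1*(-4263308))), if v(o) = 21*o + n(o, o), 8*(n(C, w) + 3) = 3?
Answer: 8/41544251 ≈ 1.9257e-7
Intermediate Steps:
n(C, w) = -21/8 (n(C, w) = -3 + (⅛)*3 = -3 + 3/8 = -21/8)
v(o) = -21/8 + 21*o (v(o) = 21*o - 21/8 = -21/8 + 21*o)
1/(v(329) + (922817 - 1*(-4263308))) = 1/((-21/8 + 21*329) + (922817 - 1*(-4263308))) = 1/((-21/8 + 6909) + (922817 + 4263308)) = 1/(55251/8 + 5186125) = 1/(41544251/8) = 8/41544251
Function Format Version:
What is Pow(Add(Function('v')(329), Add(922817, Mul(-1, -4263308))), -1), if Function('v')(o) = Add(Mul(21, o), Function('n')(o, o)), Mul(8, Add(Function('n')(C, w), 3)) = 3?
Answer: Rational(8, 41544251) ≈ 1.9257e-7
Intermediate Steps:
Function('n')(C, w) = Rational(-21, 8) (Function('n')(C, w) = Add(-3, Mul(Rational(1, 8), 3)) = Add(-3, Rational(3, 8)) = Rational(-21, 8))
Function('v')(o) = Add(Rational(-21, 8), Mul(21, o)) (Function('v')(o) = Add(Mul(21, o), Rational(-21, 8)) = Add(Rational(-21, 8), Mul(21, o)))
Pow(Add(Function('v')(329), Add(922817, Mul(-1, -4263308))), -1) = Pow(Add(Add(Rational(-21, 8), Mul(21, 329)), Add(922817, Mul(-1, -4263308))), -1) = Pow(Add(Add(Rational(-21, 8), 6909), Add(922817, 4263308)), -1) = Pow(Add(Rational(55251, 8), 5186125), -1) = Pow(Rational(41544251, 8), -1) = Rational(8, 41544251)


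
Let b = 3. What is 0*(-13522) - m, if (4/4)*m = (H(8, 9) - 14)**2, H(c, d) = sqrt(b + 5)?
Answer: -204 + 56*sqrt(2) ≈ -124.80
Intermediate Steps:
H(c, d) = 2*sqrt(2) (H(c, d) = sqrt(3 + 5) = sqrt(8) = 2*sqrt(2))
m = (-14 + 2*sqrt(2))**2 (m = (2*sqrt(2) - 14)**2 = (-14 + 2*sqrt(2))**2 ≈ 124.80)
0*(-13522) - m = 0*(-13522) - (204 - 56*sqrt(2)) = 0 + (-204 + 56*sqrt(2)) = -204 + 56*sqrt(2)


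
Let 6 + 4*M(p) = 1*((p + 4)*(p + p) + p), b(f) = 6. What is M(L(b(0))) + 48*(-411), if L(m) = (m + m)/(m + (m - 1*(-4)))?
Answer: -631281/32 ≈ -19728.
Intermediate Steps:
L(m) = 2*m/(4 + 2*m) (L(m) = (2*m)/(m + (m + 4)) = (2*m)/(m + (4 + m)) = (2*m)/(4 + 2*m) = 2*m/(4 + 2*m))
M(p) = -3/2 + p/4 + p*(4 + p)/2 (M(p) = -3/2 + (1*((p + 4)*(p + p) + p))/4 = -3/2 + (1*((4 + p)*(2*p) + p))/4 = -3/2 + (1*(2*p*(4 + p) + p))/4 = -3/2 + (1*(p + 2*p*(4 + p)))/4 = -3/2 + (p + 2*p*(4 + p))/4 = -3/2 + (p/4 + p*(4 + p)/2) = -3/2 + p/4 + p*(4 + p)/2)
M(L(b(0))) + 48*(-411) = (-3/2 + (6/(2 + 6))²/2 + 9*(6/(2 + 6))/4) + 48*(-411) = (-3/2 + (6/8)²/2 + 9*(6/8)/4) - 19728 = (-3/2 + (6*(⅛))²/2 + 9*(6*(⅛))/4) - 19728 = (-3/2 + (¾)²/2 + (9/4)*(¾)) - 19728 = (-3/2 + (½)*(9/16) + 27/16) - 19728 = (-3/2 + 9/32 + 27/16) - 19728 = 15/32 - 19728 = -631281/32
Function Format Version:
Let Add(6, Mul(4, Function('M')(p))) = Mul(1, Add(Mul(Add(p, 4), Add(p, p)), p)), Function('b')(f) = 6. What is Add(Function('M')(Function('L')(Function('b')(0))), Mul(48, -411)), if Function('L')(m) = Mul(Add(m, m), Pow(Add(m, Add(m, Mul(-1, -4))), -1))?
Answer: Rational(-631281, 32) ≈ -19728.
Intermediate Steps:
Function('L')(m) = Mul(2, m, Pow(Add(4, Mul(2, m)), -1)) (Function('L')(m) = Mul(Mul(2, m), Pow(Add(m, Add(m, 4)), -1)) = Mul(Mul(2, m), Pow(Add(m, Add(4, m)), -1)) = Mul(Mul(2, m), Pow(Add(4, Mul(2, m)), -1)) = Mul(2, m, Pow(Add(4, Mul(2, m)), -1)))
Function('M')(p) = Add(Rational(-3, 2), Mul(Rational(1, 4), p), Mul(Rational(1, 2), p, Add(4, p))) (Function('M')(p) = Add(Rational(-3, 2), Mul(Rational(1, 4), Mul(1, Add(Mul(Add(p, 4), Add(p, p)), p)))) = Add(Rational(-3, 2), Mul(Rational(1, 4), Mul(1, Add(Mul(Add(4, p), Mul(2, p)), p)))) = Add(Rational(-3, 2), Mul(Rational(1, 4), Mul(1, Add(Mul(2, p, Add(4, p)), p)))) = Add(Rational(-3, 2), Mul(Rational(1, 4), Mul(1, Add(p, Mul(2, p, Add(4, p)))))) = Add(Rational(-3, 2), Mul(Rational(1, 4), Add(p, Mul(2, p, Add(4, p))))) = Add(Rational(-3, 2), Add(Mul(Rational(1, 4), p), Mul(Rational(1, 2), p, Add(4, p)))) = Add(Rational(-3, 2), Mul(Rational(1, 4), p), Mul(Rational(1, 2), p, Add(4, p))))
Add(Function('M')(Function('L')(Function('b')(0))), Mul(48, -411)) = Add(Add(Rational(-3, 2), Mul(Rational(1, 2), Pow(Mul(6, Pow(Add(2, 6), -1)), 2)), Mul(Rational(9, 4), Mul(6, Pow(Add(2, 6), -1)))), Mul(48, -411)) = Add(Add(Rational(-3, 2), Mul(Rational(1, 2), Pow(Mul(6, Pow(8, -1)), 2)), Mul(Rational(9, 4), Mul(6, Pow(8, -1)))), -19728) = Add(Add(Rational(-3, 2), Mul(Rational(1, 2), Pow(Mul(6, Rational(1, 8)), 2)), Mul(Rational(9, 4), Mul(6, Rational(1, 8)))), -19728) = Add(Add(Rational(-3, 2), Mul(Rational(1, 2), Pow(Rational(3, 4), 2)), Mul(Rational(9, 4), Rational(3, 4))), -19728) = Add(Add(Rational(-3, 2), Mul(Rational(1, 2), Rational(9, 16)), Rational(27, 16)), -19728) = Add(Add(Rational(-3, 2), Rational(9, 32), Rational(27, 16)), -19728) = Add(Rational(15, 32), -19728) = Rational(-631281, 32)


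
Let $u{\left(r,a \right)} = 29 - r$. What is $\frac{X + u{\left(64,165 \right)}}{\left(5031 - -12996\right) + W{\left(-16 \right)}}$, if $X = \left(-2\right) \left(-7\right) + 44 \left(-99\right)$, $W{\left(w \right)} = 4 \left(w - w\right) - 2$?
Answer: $- \frac{4377}{18025} \approx -0.24283$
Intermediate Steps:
$W{\left(w \right)} = -2$ ($W{\left(w \right)} = 4 \cdot 0 - 2 = 0 - 2 = -2$)
$X = -4342$ ($X = 14 - 4356 = -4342$)
$\frac{X + u{\left(64,165 \right)}}{\left(5031 - -12996\right) + W{\left(-16 \right)}} = \frac{-4342 + \left(29 - 64\right)}{\left(5031 - -12996\right) - 2} = \frac{-4342 + \left(29 - 64\right)}{\left(5031 + 12996\right) - 2} = \frac{-4342 - 35}{18027 - 2} = - \frac{4377}{18025}$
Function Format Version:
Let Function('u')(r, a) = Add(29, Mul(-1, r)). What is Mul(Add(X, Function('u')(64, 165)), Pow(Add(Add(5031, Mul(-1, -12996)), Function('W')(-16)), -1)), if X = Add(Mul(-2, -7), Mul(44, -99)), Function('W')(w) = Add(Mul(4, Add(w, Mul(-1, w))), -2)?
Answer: Rational(-4377, 18025) ≈ -0.24283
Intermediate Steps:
Function('W')(w) = -2 (Function('W')(w) = Add(Mul(4, 0), -2) = Add(0, -2) = -2)
X = -4342 (X = Add(14, -4356) = -4342)
Mul(Add(X, Function('u')(64, 165)), Pow(Add(Add(5031, Mul(-1, -12996)), Function('W')(-16)), -1)) = Mul(Add(-4342, Add(29, Mul(-1, 64))), Pow(Add(Add(5031, Mul(-1, -12996)), -2), -1)) = Mul(Add(-4342, Add(29, -64)), Pow(Add(Add(5031, 12996), -2), -1)) = Mul(Add(-4342, -35), Pow(Add(18027, -2), -1)) = Mul(-4377, Pow(18025, -1)) = Mul(-4377, Rational(1, 18025)) = Rational(-4377, 18025)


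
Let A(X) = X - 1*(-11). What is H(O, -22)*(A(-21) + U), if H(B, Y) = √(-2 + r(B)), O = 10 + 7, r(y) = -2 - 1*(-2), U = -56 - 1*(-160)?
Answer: 94*I*√2 ≈ 132.94*I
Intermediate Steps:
U = 104 (U = -56 + 160 = 104)
A(X) = 11 + X (A(X) = X + 11 = 11 + X)
r(y) = 0 (r(y) = -2 + 2 = 0)
O = 17
H(B, Y) = I*√2 (H(B, Y) = √(-2 + 0) = √(-2) = I*√2)
H(O, -22)*(A(-21) + U) = (I*√2)*((11 - 21) + 104) = (I*√2)*(-10 + 104) = (I*√2)*94 = 94*I*√2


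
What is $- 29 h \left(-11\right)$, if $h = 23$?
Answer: $7337$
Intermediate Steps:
$- 29 h \left(-11\right) = \left(-29\right) 23 \left(-11\right) = \left(-667\right) \left(-11\right) = 7337$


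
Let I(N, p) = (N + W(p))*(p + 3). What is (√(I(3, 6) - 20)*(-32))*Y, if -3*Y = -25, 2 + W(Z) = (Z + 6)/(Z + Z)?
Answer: -800*I*√2/3 ≈ -377.12*I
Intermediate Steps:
W(Z) = -2 + (6 + Z)/(2*Z) (W(Z) = -2 + (Z + 6)/(Z + Z) = -2 + (6 + Z)/((2*Z)) = -2 + (6 + Z)*(1/(2*Z)) = -2 + (6 + Z)/(2*Z))
Y = 25/3 (Y = -⅓*(-25) = 25/3 ≈ 8.3333)
I(N, p) = (3 + p)*(-3/2 + N + 3/p) (I(N, p) = (N + (-3/2 + 3/p))*(p + 3) = (-3/2 + N + 3/p)*(3 + p) = (3 + p)*(-3/2 + N + 3/p))
(√(I(3, 6) - 20)*(-32))*Y = (√((-3/2 + 3*3 + 9/6 - 3/2*6 + 3*6) - 20)*(-32))*(25/3) = (√((-3/2 + 9 + 9*(⅙) - 9 + 18) - 20)*(-32))*(25/3) = (√((-3/2 + 9 + 3/2 - 9 + 18) - 20)*(-32))*(25/3) = (√(18 - 20)*(-32))*(25/3) = (√(-2)*(-32))*(25/3) = ((I*√2)*(-32))*(25/3) = -32*I*√2*(25/3) = -800*I*√2/3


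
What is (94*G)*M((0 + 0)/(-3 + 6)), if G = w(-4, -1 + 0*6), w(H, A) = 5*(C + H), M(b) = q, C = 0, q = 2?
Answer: -3760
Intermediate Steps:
M(b) = 2
w(H, A) = 5*H (w(H, A) = 5*(0 + H) = 5*H)
G = -20 (G = 5*(-4) = -20)
(94*G)*M((0 + 0)/(-3 + 6)) = (94*(-20))*2 = -1880*2 = -3760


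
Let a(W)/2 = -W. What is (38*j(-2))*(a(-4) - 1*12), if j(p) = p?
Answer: 304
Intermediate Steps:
a(W) = -2*W (a(W) = 2*(-W) = -2*W)
(38*j(-2))*(a(-4) - 1*12) = (38*(-2))*(-2*(-4) - 1*12) = -76*(8 - 12) = -76*(-4) = 304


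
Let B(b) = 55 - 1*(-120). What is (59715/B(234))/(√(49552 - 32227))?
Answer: 3981*√77/13475 ≈ 2.5924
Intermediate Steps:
B(b) = 175 (B(b) = 55 + 120 = 175)
(59715/B(234))/(√(49552 - 32227)) = (59715/175)/(√(49552 - 32227)) = (59715*(1/175))/(√17325) = 11943/(35*((15*√77))) = 11943*(√77/1155)/35 = 3981*√77/13475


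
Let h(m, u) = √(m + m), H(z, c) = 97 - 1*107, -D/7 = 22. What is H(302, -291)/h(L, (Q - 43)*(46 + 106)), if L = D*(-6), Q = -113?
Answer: -5*√462/462 ≈ -0.23262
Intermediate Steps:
D = -154 (D = -7*22 = -154)
H(z, c) = -10 (H(z, c) = 97 - 107 = -10)
L = 924 (L = -154*(-6) = 924)
h(m, u) = √2*√m (h(m, u) = √(2*m) = √2*√m)
H(302, -291)/h(L, (Q - 43)*(46 + 106)) = -10*√462/924 = -5*√462/462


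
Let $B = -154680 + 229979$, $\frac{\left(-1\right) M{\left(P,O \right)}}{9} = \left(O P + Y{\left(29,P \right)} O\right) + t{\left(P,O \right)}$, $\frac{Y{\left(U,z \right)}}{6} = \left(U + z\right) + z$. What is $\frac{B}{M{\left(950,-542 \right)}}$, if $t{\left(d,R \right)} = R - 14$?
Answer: $\frac{75299}{61097076} \approx 0.0012324$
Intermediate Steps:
$Y{\left(U,z \right)} = 6 U + 12 z$ ($Y{\left(U,z \right)} = 6 \left(\left(U + z\right) + z\right) = 6 \left(U + 2 z\right) = 6 U + 12 z$)
$t{\left(d,R \right)} = -14 + R$
$M{\left(P,O \right)} = 126 - 9 O - 9 O P - 9 O \left(174 + 12 P\right)$ ($M{\left(P,O \right)} = - 9 \left(\left(O P + \left(6 \cdot 29 + 12 P\right) O\right) + \left(-14 + O\right)\right) = - 9 \left(\left(O P + \left(174 + 12 P\right) O\right) + \left(-14 + O\right)\right) = - 9 \left(\left(O P + O \left(174 + 12 P\right)\right) + \left(-14 + O\right)\right) = - 9 \left(-14 + O + O P + O \left(174 + 12 P\right)\right) = 126 - 9 O - 9 O P - 9 O \left(174 + 12 P\right)$)
$B = 75299$
$\frac{B}{M{\left(950,-542 \right)}} = \frac{75299}{126 - -853650 - \left(-63414\right) 950} = \frac{75299}{126 + 853650 + 60243300} = \frac{75299}{61097076}$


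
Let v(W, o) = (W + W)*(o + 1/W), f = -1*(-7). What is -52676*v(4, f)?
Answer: -3055208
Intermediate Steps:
f = 7
v(W, o) = 2*W*(o + 1/W) (v(W, o) = (2*W)*(o + 1/W) = 2*W*(o + 1/W))
-52676*v(4, f) = -52676*(2 + 2*4*7) = -52676*(2 + 56) = -52676*58 = -3055208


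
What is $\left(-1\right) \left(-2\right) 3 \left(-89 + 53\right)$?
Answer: $-216$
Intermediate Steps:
$\left(-1\right) \left(-2\right) 3 \left(-89 + 53\right) = 2 \cdot 3 \left(-36\right) = 6 \left(-36\right) = -216$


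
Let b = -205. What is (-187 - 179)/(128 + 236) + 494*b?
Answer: -18431323/182 ≈ -1.0127e+5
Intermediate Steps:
(-187 - 179)/(128 + 236) + 494*b = (-187 - 179)/(128 + 236) + 494*(-205) = -366/364 - 101270 = -366*1/364 - 101270 = -183/182 - 101270 = -18431323/182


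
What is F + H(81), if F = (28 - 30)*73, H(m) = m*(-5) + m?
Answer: -470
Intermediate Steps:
H(m) = -4*m (H(m) = -5*m + m = -4*m)
F = -146 (F = -2*73 = -146)
F + H(81) = -146 - 4*81 = -146 - 324 = -470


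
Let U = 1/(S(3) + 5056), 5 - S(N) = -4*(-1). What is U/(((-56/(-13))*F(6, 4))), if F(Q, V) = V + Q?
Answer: 1/217840 ≈ 4.5905e-6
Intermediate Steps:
S(N) = 1 (S(N) = 5 - (-4)*(-1) = 5 - 1*4 = 5 - 4 = 1)
F(Q, V) = Q + V
U = 1/5057 (U = 1/(1 + 5056) = 1/5057 ≈ 0.00019775)
U/(((-56/(-13))*F(6, 4))) = 1/(5057*(((-56/(-13))*(6 + 4)))) = 1/(5057*((-56*(-1)/13*10))) = 1/(5057*((-7*(-8/13)*10))) = 1/(5057*(((56/13)*10))) = 1/(5057*(560/13)) = (1/5057)*(13/560) = 1/217840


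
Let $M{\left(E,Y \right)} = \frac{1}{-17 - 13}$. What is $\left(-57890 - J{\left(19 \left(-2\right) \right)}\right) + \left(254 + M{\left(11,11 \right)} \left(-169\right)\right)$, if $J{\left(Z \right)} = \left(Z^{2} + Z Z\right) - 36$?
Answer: $- \frac{1814471}{30} \approx -60482.0$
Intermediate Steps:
$M{\left(E,Y \right)} = - \frac{1}{30}$ ($M{\left(E,Y \right)} = \frac{1}{-30} = - \frac{1}{30}$)
$J{\left(Z \right)} = -36 + 2 Z^{2}$ ($J{\left(Z \right)} = \left(Z^{2} + Z^{2}\right) - 36 = 2 Z^{2} - 36 = -36 + 2 Z^{2}$)
$\left(-57890 - J{\left(19 \left(-2\right) \right)}\right) + \left(254 + M{\left(11,11 \right)} \left(-169\right)\right) = \left(-57890 - \left(-36 + 2 \left(19 \left(-2\right)\right)^{2}\right)\right) + \left(254 - - \frac{169}{30}\right) = \left(-57890 - \left(-36 + 2 \left(-38\right)^{2}\right)\right) + \left(254 + \frac{169}{30}\right) = \left(-57890 - \left(-36 + 2 \cdot 1444\right)\right) + \frac{7789}{30} = \left(-57890 - \left(-36 + 2888\right)\right) + \frac{7789}{30} = \left(-57890 - 2852\right) + \frac{7789}{30} = -60742 + \frac{7789}{30} = - \frac{1814471}{30}$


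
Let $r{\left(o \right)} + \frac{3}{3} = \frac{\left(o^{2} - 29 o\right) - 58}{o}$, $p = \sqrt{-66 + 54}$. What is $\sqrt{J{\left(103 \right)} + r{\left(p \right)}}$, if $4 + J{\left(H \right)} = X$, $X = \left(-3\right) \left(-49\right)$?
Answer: $\frac{\sqrt{1017 + 105 i \sqrt{3}}}{3} \approx 10.672 + 0.94672 i$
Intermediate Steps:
$X = 147$
$J{\left(H \right)} = 143$ ($J{\left(H \right)} = -4 + 147 = 143$)
$p = 2 i \sqrt{3}$ ($p = \sqrt{-12} = 2 i \sqrt{3} \approx 3.4641 i$)
$r{\left(o \right)} = -1 + \frac{-58 + o^{2} - 29 o}{o}$ ($r{\left(o \right)} = -1 + \frac{\left(o^{2} - 29 o\right) - 58}{o} = -1 + \frac{-58 + o^{2} - 29 o}{o}$)
$\sqrt{J{\left(103 \right)} + r{\left(p \right)}} = \sqrt{143 - \left(30 + 58 \left(- \frac{i \sqrt{3}}{6}\right) - 2 i \sqrt{3}\right)} = \sqrt{143 - \left(30 - 2 i \sqrt{3} + 58 \left(- \frac{1}{6}\right) i \sqrt{3}\right)} = \sqrt{143 + \left(-30 + 2 i \sqrt{3} + \frac{29 i \sqrt{3}}{3}\right)} = \sqrt{143 - \left(30 - \frac{35 i \sqrt{3}}{3}\right)} = \sqrt{113 + \frac{35 i \sqrt{3}}{3}}$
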